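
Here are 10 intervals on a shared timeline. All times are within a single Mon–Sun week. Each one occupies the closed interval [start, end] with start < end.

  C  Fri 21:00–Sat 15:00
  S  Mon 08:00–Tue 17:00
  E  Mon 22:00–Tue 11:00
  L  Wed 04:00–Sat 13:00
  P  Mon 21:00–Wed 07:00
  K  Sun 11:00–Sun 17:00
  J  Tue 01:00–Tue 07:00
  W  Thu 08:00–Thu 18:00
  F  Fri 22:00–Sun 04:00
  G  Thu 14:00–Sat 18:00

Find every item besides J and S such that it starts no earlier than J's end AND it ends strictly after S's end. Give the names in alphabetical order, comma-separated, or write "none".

C, F, G, K, L, W

Conditions: its start is no earlier than J's end (X.start >= Tue 07:00) AND its end is strictly after S's end (X.end > Tue 17:00).
C: start Fri 21:00 >= Tue 07:00? ✓; end Sat 15:00 > Tue 17:00? ✓ → yes.
E: start Mon 22:00 >= Tue 07:00? ✗; end Tue 11:00 > Tue 17:00? ✗ → no.
F: start Fri 22:00 >= Tue 07:00? ✓; end Sun 04:00 > Tue 17:00? ✓ → yes.
G: start Thu 14:00 >= Tue 07:00? ✓; end Sat 18:00 > Tue 17:00? ✓ → yes.
K: start Sun 11:00 >= Tue 07:00? ✓; end Sun 17:00 > Tue 17:00? ✓ → yes.
L: start Wed 04:00 >= Tue 07:00? ✓; end Sat 13:00 > Tue 17:00? ✓ → yes.
P: start Mon 21:00 >= Tue 07:00? ✗; end Wed 07:00 > Tue 17:00? ✓ → no.
W: start Thu 08:00 >= Tue 07:00? ✓; end Thu 18:00 > Tue 17:00? ✓ → yes.
Result: C, F, G, K, L, W.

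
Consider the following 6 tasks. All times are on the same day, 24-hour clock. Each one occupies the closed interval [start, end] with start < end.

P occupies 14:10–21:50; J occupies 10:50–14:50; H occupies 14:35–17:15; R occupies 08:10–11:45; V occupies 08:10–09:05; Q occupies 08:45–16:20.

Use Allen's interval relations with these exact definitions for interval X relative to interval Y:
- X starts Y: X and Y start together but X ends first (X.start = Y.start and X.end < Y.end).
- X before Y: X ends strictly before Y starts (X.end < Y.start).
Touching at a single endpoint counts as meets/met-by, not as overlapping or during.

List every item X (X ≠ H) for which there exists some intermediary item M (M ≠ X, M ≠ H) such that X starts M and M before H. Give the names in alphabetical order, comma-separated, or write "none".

V

Target H = [14:35, 17:15].
Intermediaries M with M before H: R, V.
Via R — items with X starts R: V.
Via V — items with X starts V: none.
Union: V.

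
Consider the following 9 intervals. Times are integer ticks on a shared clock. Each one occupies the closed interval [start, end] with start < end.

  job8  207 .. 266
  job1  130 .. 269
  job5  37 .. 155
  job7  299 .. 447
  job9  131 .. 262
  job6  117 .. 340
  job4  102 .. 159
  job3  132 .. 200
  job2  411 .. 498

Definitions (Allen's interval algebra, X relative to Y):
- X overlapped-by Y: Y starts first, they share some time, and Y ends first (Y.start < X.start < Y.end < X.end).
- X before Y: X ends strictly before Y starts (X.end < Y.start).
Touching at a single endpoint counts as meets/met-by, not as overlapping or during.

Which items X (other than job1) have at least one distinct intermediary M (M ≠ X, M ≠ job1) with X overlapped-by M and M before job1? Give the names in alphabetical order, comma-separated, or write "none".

Target job1 = [130, 269].
Intermediaries M with M before job1: none.
Union: none.

none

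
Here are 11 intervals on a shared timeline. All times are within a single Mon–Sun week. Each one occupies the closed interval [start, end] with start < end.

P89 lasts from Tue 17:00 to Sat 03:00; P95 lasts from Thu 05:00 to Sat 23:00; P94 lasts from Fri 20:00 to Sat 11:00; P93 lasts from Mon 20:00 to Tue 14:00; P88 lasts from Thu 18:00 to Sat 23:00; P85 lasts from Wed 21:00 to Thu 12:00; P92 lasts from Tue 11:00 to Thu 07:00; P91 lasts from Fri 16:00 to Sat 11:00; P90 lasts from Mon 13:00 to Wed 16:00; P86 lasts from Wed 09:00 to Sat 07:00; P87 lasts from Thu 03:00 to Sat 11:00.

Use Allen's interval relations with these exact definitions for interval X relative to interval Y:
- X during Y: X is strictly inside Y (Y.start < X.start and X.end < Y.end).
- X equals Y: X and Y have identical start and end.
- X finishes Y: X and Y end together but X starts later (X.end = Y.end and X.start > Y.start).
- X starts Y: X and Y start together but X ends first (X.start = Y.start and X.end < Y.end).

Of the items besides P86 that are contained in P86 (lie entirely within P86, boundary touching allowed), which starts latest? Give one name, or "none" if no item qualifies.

Target P86 = [Wed 09:00, Sat 07:00].
P85 [Wed 21:00, Thu 12:00] → during → candidate.
P87 [Thu 03:00, Sat 11:00] → overlapped-by → excluded.
P88 [Thu 18:00, Sat 23:00] → overlapped-by → excluded.
P89 [Tue 17:00, Sat 03:00] → overlaps → excluded.
P90 [Mon 13:00, Wed 16:00] → overlaps → excluded.
P91 [Fri 16:00, Sat 11:00] → overlapped-by → excluded.
P92 [Tue 11:00, Thu 07:00] → overlaps → excluded.
P93 [Mon 20:00, Tue 14:00] → before → excluded.
P94 [Fri 20:00, Sat 11:00] → overlapped-by → excluded.
P95 [Thu 05:00, Sat 23:00] → overlapped-by → excluded.
Among candidates, latest start is Wed 21:00 → P85.

P85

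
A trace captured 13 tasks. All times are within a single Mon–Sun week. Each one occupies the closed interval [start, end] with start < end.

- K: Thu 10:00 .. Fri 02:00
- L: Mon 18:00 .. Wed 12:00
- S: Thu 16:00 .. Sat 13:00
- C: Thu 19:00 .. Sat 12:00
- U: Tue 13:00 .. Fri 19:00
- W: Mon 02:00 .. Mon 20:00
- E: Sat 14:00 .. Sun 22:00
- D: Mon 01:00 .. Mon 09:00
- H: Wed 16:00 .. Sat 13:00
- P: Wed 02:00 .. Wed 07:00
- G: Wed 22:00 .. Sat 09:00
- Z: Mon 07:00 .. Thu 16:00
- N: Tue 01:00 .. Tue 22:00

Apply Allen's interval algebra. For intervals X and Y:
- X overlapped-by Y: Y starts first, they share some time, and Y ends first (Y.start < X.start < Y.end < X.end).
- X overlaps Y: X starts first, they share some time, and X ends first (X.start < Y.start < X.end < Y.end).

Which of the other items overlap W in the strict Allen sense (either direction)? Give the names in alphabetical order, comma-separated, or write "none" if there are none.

D, L, Z

Target W = [Mon 02:00, Mon 20:00].
C [Thu 19:00, Sat 12:00] → after → no.
D [Mon 01:00, Mon 09:00] → overlaps → yes.
E [Sat 14:00, Sun 22:00] → after → no.
G [Wed 22:00, Sat 09:00] → after → no.
H [Wed 16:00, Sat 13:00] → after → no.
K [Thu 10:00, Fri 02:00] → after → no.
L [Mon 18:00, Wed 12:00] → overlapped-by → yes.
N [Tue 01:00, Tue 22:00] → after → no.
P [Wed 02:00, Wed 07:00] → after → no.
S [Thu 16:00, Sat 13:00] → after → no.
U [Tue 13:00, Fri 19:00] → after → no.
Z [Mon 07:00, Thu 16:00] → overlapped-by → yes.
Result: D, L, Z.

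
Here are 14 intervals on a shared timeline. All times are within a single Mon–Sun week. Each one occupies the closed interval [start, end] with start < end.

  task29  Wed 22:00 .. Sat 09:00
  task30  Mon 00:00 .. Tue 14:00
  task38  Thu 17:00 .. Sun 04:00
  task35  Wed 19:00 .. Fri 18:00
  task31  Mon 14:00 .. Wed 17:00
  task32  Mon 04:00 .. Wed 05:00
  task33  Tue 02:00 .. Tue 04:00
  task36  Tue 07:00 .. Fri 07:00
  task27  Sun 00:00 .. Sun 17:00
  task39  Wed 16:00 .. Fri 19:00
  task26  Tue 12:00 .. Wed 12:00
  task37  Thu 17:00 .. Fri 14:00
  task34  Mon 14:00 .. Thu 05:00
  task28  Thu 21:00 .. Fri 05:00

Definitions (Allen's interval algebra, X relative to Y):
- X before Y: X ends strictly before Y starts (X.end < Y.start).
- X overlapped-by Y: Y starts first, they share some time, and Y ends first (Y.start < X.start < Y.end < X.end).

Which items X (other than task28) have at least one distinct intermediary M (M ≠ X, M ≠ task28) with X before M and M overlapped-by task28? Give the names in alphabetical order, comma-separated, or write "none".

Target task28 = [Thu 21:00, Fri 05:00].
Intermediaries M with M overlapped-by task28: none.
Union: none.

none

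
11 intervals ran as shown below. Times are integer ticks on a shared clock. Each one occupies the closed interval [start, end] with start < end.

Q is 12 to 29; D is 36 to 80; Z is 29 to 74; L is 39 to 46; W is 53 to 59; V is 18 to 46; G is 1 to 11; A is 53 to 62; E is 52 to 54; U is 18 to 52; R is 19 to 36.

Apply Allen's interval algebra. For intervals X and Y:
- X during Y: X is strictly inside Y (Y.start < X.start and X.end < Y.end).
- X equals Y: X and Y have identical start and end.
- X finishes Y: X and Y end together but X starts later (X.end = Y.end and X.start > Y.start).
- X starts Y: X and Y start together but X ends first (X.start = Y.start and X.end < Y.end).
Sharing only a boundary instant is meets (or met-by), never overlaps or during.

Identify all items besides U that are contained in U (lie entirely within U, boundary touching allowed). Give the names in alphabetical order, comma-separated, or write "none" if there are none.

Target U = [18, 52].
A [53, 62] → after → no.
D [36, 80] → overlapped-by → no.
E [52, 54] → met-by → no.
G [1, 11] → before → no.
L [39, 46] → during → yes.
Q [12, 29] → overlaps → no.
R [19, 36] → during → yes.
V [18, 46] → starts → yes.
W [53, 59] → after → no.
Z [29, 74] → overlapped-by → no.
Result: L, R, V.

L, R, V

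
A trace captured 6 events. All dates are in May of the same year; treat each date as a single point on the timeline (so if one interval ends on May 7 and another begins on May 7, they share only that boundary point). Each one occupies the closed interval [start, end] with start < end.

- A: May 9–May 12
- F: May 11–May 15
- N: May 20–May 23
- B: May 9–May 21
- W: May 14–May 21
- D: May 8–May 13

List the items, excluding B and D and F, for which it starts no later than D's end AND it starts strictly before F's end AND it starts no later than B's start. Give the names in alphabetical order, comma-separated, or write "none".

A

Conditions: its start is no later than D's end (X.start <= May 13) AND its start is strictly before F's end (X.start < May 15) AND its start is no later than B's start (X.start <= May 9).
A: start May 9 <= May 13? ✓; start May 9 < May 15? ✓; start May 9 <= May 9? ✓ → yes.
N: start May 20 <= May 13? ✗; start May 20 < May 15? ✗; start May 20 <= May 9? ✗ → no.
W: start May 14 <= May 13? ✗; start May 14 < May 15? ✓; start May 14 <= May 9? ✗ → no.
Result: A.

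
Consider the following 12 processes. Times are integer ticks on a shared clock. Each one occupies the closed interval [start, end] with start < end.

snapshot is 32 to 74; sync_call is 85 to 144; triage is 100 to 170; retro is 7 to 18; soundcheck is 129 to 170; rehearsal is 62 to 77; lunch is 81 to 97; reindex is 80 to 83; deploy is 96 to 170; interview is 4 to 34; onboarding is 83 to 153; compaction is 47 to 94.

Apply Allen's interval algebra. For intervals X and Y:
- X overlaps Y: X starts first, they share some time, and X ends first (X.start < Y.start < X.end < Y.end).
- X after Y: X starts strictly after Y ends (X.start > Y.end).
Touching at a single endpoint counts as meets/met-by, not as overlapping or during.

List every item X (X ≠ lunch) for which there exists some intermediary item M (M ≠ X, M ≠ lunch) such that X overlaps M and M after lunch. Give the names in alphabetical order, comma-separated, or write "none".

onboarding, sync_call

Target lunch = [81, 97].
Intermediaries M with M after lunch: soundcheck, triage.
Via soundcheck — items with X overlaps soundcheck: onboarding, sync_call.
Via triage — items with X overlaps triage: onboarding, sync_call.
Union: onboarding, sync_call.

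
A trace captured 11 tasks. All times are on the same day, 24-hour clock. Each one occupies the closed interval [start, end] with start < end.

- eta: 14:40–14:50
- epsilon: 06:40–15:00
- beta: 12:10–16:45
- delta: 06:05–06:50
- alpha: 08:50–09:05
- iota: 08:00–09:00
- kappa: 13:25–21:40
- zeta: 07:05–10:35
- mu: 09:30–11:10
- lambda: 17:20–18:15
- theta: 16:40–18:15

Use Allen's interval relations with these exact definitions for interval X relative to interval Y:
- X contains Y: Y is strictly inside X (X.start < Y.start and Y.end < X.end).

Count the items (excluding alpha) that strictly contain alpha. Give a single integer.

Target alpha = [08:50, 09:05].
beta [12:10, 16:45] → after → no.
delta [06:05, 06:50] → before → no.
epsilon [06:40, 15:00] → contains → counts.
eta [14:40, 14:50] → after → no.
iota [08:00, 09:00] → overlaps → no.
kappa [13:25, 21:40] → after → no.
lambda [17:20, 18:15] → after → no.
mu [09:30, 11:10] → after → no.
theta [16:40, 18:15] → after → no.
zeta [07:05, 10:35] → contains → counts.
Total: 2.

2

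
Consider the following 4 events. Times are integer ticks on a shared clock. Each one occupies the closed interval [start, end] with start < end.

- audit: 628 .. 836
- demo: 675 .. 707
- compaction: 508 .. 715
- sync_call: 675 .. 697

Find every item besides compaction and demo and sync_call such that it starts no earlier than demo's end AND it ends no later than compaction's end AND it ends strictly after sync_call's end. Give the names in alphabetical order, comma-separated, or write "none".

Conditions: its start is no earlier than demo's end (X.start >= 707) AND its end is no later than compaction's end (X.end <= 715) AND its end is strictly after sync_call's end (X.end > 697).
audit: start 628 >= 707? ✗; end 836 <= 715? ✗; end 836 > 697? ✓ → no.
Result: none.

none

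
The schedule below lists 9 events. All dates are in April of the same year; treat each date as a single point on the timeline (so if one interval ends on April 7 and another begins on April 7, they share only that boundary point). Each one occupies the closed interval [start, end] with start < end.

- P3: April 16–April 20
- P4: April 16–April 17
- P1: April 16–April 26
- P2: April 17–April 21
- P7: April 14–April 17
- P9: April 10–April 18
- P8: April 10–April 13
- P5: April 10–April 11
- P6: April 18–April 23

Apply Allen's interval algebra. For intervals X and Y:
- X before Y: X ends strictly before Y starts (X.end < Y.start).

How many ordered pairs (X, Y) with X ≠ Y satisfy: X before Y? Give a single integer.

Checking all 72 ordered pairs for relation 'before'; matching pairs in alphabetical order:
(P4, P6): P4 before P6 ✓
(P5, P1): P5 before P1 ✓
(P5, P2): P5 before P2 ✓
(P5, P3): P5 before P3 ✓
(P5, P4): P5 before P4 ✓
(P5, P6): P5 before P6 ✓
(P5, P7): P5 before P7 ✓
(P7, P6): P7 before P6 ✓
(P8, P1): P8 before P1 ✓
(P8, P2): P8 before P2 ✓
(P8, P3): P8 before P3 ✓
(P8, P4): P8 before P4 ✓
(P8, P6): P8 before P6 ✓
(P8, P7): P8 before P7 ✓
Count: 14.

14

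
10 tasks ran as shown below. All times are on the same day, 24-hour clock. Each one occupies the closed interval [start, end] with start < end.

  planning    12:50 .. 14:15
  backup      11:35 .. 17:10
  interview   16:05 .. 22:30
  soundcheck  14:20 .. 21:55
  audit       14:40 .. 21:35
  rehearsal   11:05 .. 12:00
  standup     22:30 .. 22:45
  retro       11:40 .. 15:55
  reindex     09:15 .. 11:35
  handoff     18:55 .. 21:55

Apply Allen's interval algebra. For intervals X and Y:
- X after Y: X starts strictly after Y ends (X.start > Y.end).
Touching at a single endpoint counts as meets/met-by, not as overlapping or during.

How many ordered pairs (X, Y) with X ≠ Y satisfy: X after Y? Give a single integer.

Checking all 90 ordered pairs for relation 'after'; matching pairs in alphabetical order:
(audit, planning): audit after planning ✓
(audit, rehearsal): audit after rehearsal ✓
(audit, reindex): audit after reindex ✓
(handoff, backup): handoff after backup ✓
(handoff, planning): handoff after planning ✓
(handoff, rehearsal): handoff after rehearsal ✓
(handoff, reindex): handoff after reindex ✓
(handoff, retro): handoff after retro ✓
(interview, planning): interview after planning ✓
(interview, rehearsal): interview after rehearsal ✓
(interview, reindex): interview after reindex ✓
(interview, retro): interview after retro ✓
(planning, rehearsal): planning after rehearsal ✓
(planning, reindex): planning after reindex ✓
(retro, reindex): retro after reindex ✓
(soundcheck, planning): soundcheck after planning ✓
(soundcheck, rehearsal): soundcheck after rehearsal ✓
(soundcheck, reindex): soundcheck after reindex ✓
(standup, audit): standup after audit ✓
(standup, backup): standup after backup ✓
(standup, handoff): standup after handoff ✓
(standup, planning): standup after planning ✓
(standup, rehearsal): standup after rehearsal ✓
(standup, reindex): standup after reindex ✓
... plus 2 further pairs not listed.
Count: 26.

26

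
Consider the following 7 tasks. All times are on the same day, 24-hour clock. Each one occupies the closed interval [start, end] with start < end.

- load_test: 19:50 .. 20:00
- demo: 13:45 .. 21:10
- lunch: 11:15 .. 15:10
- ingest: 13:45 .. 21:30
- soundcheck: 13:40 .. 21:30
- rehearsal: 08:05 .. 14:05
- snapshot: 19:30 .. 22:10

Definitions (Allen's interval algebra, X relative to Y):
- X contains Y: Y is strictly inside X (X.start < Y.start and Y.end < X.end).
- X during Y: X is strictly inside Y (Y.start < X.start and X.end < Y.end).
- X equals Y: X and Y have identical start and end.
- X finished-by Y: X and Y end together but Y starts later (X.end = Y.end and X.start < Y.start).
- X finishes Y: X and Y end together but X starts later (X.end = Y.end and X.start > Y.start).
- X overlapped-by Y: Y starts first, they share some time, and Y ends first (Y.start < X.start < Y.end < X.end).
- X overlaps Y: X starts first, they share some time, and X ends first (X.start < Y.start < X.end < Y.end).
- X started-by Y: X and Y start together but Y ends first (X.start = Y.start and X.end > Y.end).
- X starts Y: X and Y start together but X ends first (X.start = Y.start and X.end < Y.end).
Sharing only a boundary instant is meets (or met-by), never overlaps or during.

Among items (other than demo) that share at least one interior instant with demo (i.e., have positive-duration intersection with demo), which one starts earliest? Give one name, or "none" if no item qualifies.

rehearsal

Target demo = [13:45, 21:10].
ingest [13:45, 21:30] → started-by → candidate.
load_test [19:50, 20:00] → during → candidate.
lunch [11:15, 15:10] → overlaps → candidate.
rehearsal [08:05, 14:05] → overlaps → candidate.
snapshot [19:30, 22:10] → overlapped-by → candidate.
soundcheck [13:40, 21:30] → contains → candidate.
Among candidates, earliest start is 08:05 → rehearsal.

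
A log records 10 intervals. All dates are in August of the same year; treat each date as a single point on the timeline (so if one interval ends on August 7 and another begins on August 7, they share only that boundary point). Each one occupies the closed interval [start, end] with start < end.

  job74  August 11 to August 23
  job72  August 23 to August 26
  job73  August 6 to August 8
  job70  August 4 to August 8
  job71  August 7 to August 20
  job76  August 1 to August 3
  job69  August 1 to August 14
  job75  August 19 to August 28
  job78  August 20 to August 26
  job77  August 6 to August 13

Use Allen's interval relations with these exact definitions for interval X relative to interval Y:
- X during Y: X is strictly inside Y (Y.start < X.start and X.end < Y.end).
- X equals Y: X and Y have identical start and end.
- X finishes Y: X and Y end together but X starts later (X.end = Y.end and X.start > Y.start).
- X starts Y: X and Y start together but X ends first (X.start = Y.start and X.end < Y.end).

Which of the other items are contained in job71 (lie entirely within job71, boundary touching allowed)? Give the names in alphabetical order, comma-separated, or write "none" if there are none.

none

Target job71 = [August 7, August 20].
job69 [August 1, August 14] → overlaps → no.
job70 [August 4, August 8] → overlaps → no.
job72 [August 23, August 26] → after → no.
job73 [August 6, August 8] → overlaps → no.
job74 [August 11, August 23] → overlapped-by → no.
job75 [August 19, August 28] → overlapped-by → no.
job76 [August 1, August 3] → before → no.
job77 [August 6, August 13] → overlaps → no.
job78 [August 20, August 26] → met-by → no.
Result: none.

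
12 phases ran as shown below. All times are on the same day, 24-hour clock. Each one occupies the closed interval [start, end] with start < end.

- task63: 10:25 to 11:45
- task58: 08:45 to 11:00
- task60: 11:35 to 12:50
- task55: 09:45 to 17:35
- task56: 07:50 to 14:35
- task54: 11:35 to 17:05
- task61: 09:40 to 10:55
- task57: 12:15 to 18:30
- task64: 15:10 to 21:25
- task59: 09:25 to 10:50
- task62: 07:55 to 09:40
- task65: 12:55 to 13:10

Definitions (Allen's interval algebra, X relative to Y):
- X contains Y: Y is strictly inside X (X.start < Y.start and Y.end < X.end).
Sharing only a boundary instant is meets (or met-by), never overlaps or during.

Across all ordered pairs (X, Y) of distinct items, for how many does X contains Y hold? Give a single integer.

Checking all 132 ordered pairs for relation 'contains'; matching pairs in alphabetical order:
(task54, task65): task54 contains task65 ✓
(task55, task54): task55 contains task54 ✓
(task55, task60): task55 contains task60 ✓
(task55, task63): task55 contains task63 ✓
(task55, task65): task55 contains task65 ✓
(task56, task58): task56 contains task58 ✓
(task56, task59): task56 contains task59 ✓
(task56, task60): task56 contains task60 ✓
(task56, task61): task56 contains task61 ✓
(task56, task62): task56 contains task62 ✓
(task56, task63): task56 contains task63 ✓
(task56, task65): task56 contains task65 ✓
(task57, task65): task57 contains task65 ✓
(task58, task59): task58 contains task59 ✓
(task58, task61): task58 contains task61 ✓
Count: 15.

15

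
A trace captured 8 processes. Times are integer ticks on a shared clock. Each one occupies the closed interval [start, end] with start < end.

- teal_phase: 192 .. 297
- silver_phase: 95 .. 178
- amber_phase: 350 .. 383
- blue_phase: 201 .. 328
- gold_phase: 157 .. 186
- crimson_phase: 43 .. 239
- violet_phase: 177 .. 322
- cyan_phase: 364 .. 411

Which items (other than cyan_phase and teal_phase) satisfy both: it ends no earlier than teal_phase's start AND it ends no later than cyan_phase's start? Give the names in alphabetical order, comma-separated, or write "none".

blue_phase, crimson_phase, violet_phase

Conditions: its end is no earlier than teal_phase's start (X.end >= 192) AND its end is no later than cyan_phase's start (X.end <= 364).
amber_phase: end 383 >= 192? ✓; end 383 <= 364? ✗ → no.
blue_phase: end 328 >= 192? ✓; end 328 <= 364? ✓ → yes.
crimson_phase: end 239 >= 192? ✓; end 239 <= 364? ✓ → yes.
gold_phase: end 186 >= 192? ✗; end 186 <= 364? ✓ → no.
silver_phase: end 178 >= 192? ✗; end 178 <= 364? ✓ → no.
violet_phase: end 322 >= 192? ✓; end 322 <= 364? ✓ → yes.
Result: blue_phase, crimson_phase, violet_phase.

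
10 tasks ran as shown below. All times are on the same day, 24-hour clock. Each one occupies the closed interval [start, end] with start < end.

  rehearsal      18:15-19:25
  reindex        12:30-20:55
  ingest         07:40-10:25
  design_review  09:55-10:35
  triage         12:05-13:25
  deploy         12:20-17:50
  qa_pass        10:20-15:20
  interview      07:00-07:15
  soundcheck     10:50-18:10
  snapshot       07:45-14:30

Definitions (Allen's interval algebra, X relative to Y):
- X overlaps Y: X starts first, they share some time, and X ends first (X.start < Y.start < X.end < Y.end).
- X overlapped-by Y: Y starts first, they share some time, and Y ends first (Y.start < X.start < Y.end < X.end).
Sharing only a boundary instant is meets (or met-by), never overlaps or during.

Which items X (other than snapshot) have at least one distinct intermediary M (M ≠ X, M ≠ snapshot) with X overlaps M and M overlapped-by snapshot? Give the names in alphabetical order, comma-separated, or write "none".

Target snapshot = [07:45, 14:30].
Intermediaries M with M overlapped-by snapshot: deploy, qa_pass, reindex, soundcheck.
Via deploy — items with X overlaps deploy: qa_pass, triage.
Via qa_pass — items with X overlaps qa_pass: design_review, ingest.
Via reindex — items with X overlaps reindex: deploy, qa_pass, soundcheck, triage.
Via soundcheck — items with X overlaps soundcheck: qa_pass.
Union: deploy, design_review, ingest, qa_pass, soundcheck, triage.

deploy, design_review, ingest, qa_pass, soundcheck, triage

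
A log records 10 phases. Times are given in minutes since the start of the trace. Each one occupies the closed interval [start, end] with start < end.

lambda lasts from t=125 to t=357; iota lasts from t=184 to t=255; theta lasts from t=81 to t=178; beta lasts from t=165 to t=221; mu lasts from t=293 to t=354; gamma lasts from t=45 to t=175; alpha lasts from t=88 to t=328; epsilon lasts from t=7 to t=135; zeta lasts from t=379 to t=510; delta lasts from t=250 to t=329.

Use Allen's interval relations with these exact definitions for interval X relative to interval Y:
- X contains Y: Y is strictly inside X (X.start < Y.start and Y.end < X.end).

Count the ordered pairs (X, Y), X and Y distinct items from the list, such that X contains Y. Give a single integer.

6

Checking all 90 ordered pairs for relation 'contains'; matching pairs in alphabetical order:
(alpha, beta): alpha contains beta ✓
(alpha, iota): alpha contains iota ✓
(lambda, beta): lambda contains beta ✓
(lambda, delta): lambda contains delta ✓
(lambda, iota): lambda contains iota ✓
(lambda, mu): lambda contains mu ✓
Count: 6.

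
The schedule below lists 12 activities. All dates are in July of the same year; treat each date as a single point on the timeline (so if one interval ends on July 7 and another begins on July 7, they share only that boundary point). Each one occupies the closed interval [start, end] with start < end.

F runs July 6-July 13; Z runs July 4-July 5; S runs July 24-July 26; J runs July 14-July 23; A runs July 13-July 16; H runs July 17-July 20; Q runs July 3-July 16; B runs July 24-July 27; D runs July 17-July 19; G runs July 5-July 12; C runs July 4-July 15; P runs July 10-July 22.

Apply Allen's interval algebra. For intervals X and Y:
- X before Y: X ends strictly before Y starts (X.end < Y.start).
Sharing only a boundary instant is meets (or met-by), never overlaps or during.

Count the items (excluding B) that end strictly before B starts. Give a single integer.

Target B = [July 24, July 27].
A [July 13, July 16] → before → counts.
C [July 4, July 15] → before → counts.
D [July 17, July 19] → before → counts.
F [July 6, July 13] → before → counts.
G [July 5, July 12] → before → counts.
H [July 17, July 20] → before → counts.
J [July 14, July 23] → before → counts.
P [July 10, July 22] → before → counts.
Q [July 3, July 16] → before → counts.
S [July 24, July 26] → starts → no.
Z [July 4, July 5] → before → counts.
Total: 10.

10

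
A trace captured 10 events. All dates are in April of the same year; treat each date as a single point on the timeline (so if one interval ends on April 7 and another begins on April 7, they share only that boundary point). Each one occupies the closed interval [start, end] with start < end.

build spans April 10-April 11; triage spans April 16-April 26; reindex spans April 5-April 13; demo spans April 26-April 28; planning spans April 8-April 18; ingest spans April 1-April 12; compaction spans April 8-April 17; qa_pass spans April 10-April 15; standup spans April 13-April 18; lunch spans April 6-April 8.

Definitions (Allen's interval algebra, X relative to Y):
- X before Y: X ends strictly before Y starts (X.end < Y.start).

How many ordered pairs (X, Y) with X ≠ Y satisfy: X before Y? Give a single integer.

Checking all 90 ordered pairs for relation 'before'; matching pairs in alphabetical order:
(build, demo): build before demo ✓
(build, standup): build before standup ✓
(build, triage): build before triage ✓
(compaction, demo): compaction before demo ✓
(ingest, demo): ingest before demo ✓
(ingest, standup): ingest before standup ✓
(ingest, triage): ingest before triage ✓
(lunch, build): lunch before build ✓
(lunch, demo): lunch before demo ✓
(lunch, qa_pass): lunch before qa_pass ✓
(lunch, standup): lunch before standup ✓
(lunch, triage): lunch before triage ✓
(planning, demo): planning before demo ✓
(qa_pass, demo): qa_pass before demo ✓
(qa_pass, triage): qa_pass before triage ✓
(reindex, demo): reindex before demo ✓
(reindex, triage): reindex before triage ✓
(standup, demo): standup before demo ✓
Count: 18.

18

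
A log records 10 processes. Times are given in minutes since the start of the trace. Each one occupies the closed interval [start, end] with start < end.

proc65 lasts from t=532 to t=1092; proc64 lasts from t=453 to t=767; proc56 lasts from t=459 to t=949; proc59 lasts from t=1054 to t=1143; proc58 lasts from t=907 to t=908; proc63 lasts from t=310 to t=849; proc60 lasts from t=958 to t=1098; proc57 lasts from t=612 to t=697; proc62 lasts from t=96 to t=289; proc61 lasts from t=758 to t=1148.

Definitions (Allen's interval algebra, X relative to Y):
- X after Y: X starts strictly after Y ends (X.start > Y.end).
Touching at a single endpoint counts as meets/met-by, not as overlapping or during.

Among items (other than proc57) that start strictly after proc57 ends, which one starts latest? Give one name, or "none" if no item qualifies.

proc59

Target proc57 = [t=612, t=697].
proc56 [t=459, t=949] → contains → excluded.
proc58 [t=907, t=908] → after → candidate.
proc59 [t=1054, t=1143] → after → candidate.
proc60 [t=958, t=1098] → after → candidate.
proc61 [t=758, t=1148] → after → candidate.
proc62 [t=96, t=289] → before → excluded.
proc63 [t=310, t=849] → contains → excluded.
proc64 [t=453, t=767] → contains → excluded.
proc65 [t=532, t=1092] → contains → excluded.
Among candidates, latest start is t=1054 → proc59.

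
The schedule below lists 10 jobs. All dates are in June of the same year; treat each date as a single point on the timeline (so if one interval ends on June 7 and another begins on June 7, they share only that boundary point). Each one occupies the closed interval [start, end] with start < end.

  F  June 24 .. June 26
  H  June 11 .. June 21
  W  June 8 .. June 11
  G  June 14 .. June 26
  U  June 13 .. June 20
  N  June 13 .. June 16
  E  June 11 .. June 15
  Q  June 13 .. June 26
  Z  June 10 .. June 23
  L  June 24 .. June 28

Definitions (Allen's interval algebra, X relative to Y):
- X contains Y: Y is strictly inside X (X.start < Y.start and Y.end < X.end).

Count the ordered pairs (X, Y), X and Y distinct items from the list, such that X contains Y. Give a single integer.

Checking all 90 ordered pairs for relation 'contains'; matching pairs in alphabetical order:
(H, N): H contains N ✓
(H, U): H contains U ✓
(Z, E): Z contains E ✓
(Z, H): Z contains H ✓
(Z, N): Z contains N ✓
(Z, U): Z contains U ✓
Count: 6.

6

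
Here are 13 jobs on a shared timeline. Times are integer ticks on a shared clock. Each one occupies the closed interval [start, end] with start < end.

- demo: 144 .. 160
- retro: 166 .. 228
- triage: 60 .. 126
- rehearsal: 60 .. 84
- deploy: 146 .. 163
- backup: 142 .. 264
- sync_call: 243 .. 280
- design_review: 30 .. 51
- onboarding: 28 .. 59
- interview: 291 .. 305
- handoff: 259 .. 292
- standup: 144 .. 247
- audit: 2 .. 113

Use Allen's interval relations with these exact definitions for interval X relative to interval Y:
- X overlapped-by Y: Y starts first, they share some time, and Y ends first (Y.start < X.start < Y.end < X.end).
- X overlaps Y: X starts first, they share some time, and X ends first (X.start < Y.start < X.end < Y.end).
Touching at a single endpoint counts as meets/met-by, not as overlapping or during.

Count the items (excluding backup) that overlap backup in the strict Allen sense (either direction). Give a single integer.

Target backup = [142, 264].
audit [2, 113] → before → no.
demo [144, 160] → during → no.
deploy [146, 163] → during → no.
design_review [30, 51] → before → no.
handoff [259, 292] → overlapped-by → counts.
interview [291, 305] → after → no.
onboarding [28, 59] → before → no.
rehearsal [60, 84] → before → no.
retro [166, 228] → during → no.
standup [144, 247] → during → no.
sync_call [243, 280] → overlapped-by → counts.
triage [60, 126] → before → no.
Total: 2.

2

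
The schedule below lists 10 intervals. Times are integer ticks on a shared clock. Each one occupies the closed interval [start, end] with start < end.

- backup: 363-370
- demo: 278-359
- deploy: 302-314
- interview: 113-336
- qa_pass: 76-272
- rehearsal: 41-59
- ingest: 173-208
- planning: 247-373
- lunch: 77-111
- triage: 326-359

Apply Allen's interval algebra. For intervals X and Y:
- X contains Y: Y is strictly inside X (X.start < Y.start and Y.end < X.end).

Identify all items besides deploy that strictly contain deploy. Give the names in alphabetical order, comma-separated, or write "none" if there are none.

demo, interview, planning

Target deploy = [302, 314].
backup [363, 370] → after → no.
demo [278, 359] → contains → yes.
ingest [173, 208] → before → no.
interview [113, 336] → contains → yes.
lunch [77, 111] → before → no.
planning [247, 373] → contains → yes.
qa_pass [76, 272] → before → no.
rehearsal [41, 59] → before → no.
triage [326, 359] → after → no.
Result: demo, interview, planning.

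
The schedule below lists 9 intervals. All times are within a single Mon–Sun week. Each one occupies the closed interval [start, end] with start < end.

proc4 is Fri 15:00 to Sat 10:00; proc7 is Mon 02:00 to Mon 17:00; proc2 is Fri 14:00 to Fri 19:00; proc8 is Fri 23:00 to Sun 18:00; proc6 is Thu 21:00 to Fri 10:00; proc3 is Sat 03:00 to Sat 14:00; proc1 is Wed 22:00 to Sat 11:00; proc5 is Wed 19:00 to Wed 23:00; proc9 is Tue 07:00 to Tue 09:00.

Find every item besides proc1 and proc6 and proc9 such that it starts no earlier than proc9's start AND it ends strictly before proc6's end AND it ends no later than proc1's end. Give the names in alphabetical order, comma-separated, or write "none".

proc5

Conditions: its start is no earlier than proc9's start (X.start >= Tue 07:00) AND its end is strictly before proc6's end (X.end < Fri 10:00) AND its end is no later than proc1's end (X.end <= Sat 11:00).
proc2: start Fri 14:00 >= Tue 07:00? ✓; end Fri 19:00 < Fri 10:00? ✗; end Fri 19:00 <= Sat 11:00? ✓ → no.
proc3: start Sat 03:00 >= Tue 07:00? ✓; end Sat 14:00 < Fri 10:00? ✗; end Sat 14:00 <= Sat 11:00? ✗ → no.
proc4: start Fri 15:00 >= Tue 07:00? ✓; end Sat 10:00 < Fri 10:00? ✗; end Sat 10:00 <= Sat 11:00? ✓ → no.
proc5: start Wed 19:00 >= Tue 07:00? ✓; end Wed 23:00 < Fri 10:00? ✓; end Wed 23:00 <= Sat 11:00? ✓ → yes.
proc7: start Mon 02:00 >= Tue 07:00? ✗; end Mon 17:00 < Fri 10:00? ✓; end Mon 17:00 <= Sat 11:00? ✓ → no.
proc8: start Fri 23:00 >= Tue 07:00? ✓; end Sun 18:00 < Fri 10:00? ✗; end Sun 18:00 <= Sat 11:00? ✗ → no.
Result: proc5.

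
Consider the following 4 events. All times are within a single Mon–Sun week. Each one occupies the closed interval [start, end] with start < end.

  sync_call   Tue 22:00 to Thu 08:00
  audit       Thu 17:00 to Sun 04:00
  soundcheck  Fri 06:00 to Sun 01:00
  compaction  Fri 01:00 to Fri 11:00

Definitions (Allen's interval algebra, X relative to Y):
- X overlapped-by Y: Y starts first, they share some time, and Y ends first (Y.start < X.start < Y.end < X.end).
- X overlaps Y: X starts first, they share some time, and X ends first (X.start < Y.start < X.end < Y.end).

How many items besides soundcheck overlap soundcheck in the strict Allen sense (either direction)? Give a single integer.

1

Target soundcheck = [Fri 06:00, Sun 01:00].
audit [Thu 17:00, Sun 04:00] → contains → no.
compaction [Fri 01:00, Fri 11:00] → overlaps → counts.
sync_call [Tue 22:00, Thu 08:00] → before → no.
Total: 1.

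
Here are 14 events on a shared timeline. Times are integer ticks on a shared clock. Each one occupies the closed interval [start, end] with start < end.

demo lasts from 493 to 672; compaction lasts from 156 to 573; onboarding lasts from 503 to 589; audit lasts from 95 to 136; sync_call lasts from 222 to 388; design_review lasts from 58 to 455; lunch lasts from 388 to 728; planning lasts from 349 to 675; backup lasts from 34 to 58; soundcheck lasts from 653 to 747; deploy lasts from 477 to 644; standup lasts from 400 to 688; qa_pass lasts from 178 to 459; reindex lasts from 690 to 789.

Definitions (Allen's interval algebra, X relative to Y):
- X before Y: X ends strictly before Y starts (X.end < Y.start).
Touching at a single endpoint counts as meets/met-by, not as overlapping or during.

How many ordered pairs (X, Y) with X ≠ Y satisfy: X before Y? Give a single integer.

48

Checking all 182 ordered pairs for relation 'before'; matching pairs in alphabetical order:
(audit, compaction): audit before compaction ✓
(audit, demo): audit before demo ✓
(audit, deploy): audit before deploy ✓
(audit, lunch): audit before lunch ✓
(audit, onboarding): audit before onboarding ✓
(audit, planning): audit before planning ✓
(audit, qa_pass): audit before qa_pass ✓
(audit, reindex): audit before reindex ✓
(audit, soundcheck): audit before soundcheck ✓
(audit, standup): audit before standup ✓
(audit, sync_call): audit before sync_call ✓
(backup, audit): backup before audit ✓
(backup, compaction): backup before compaction ✓
(backup, demo): backup before demo ✓
(backup, deploy): backup before deploy ✓
(backup, lunch): backup before lunch ✓
(backup, onboarding): backup before onboarding ✓
(backup, planning): backup before planning ✓
(backup, qa_pass): backup before qa_pass ✓
(backup, reindex): backup before reindex ✓
(backup, soundcheck): backup before soundcheck ✓
(backup, standup): backup before standup ✓
(backup, sync_call): backup before sync_call ✓
(compaction, reindex): compaction before reindex ✓
... plus 24 further pairs not listed.
Count: 48.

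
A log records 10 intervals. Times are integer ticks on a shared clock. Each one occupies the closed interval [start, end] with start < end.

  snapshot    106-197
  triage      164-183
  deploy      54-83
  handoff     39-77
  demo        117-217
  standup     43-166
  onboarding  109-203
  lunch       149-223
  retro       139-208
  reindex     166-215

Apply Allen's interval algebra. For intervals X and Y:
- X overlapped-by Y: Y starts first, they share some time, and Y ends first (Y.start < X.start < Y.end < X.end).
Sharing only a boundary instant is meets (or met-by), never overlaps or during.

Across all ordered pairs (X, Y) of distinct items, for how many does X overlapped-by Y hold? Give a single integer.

21

Checking all 90 ordered pairs for relation 'overlapped-by'; matching pairs in alphabetical order:
(demo, onboarding): demo overlapped-by onboarding ✓
(demo, snapshot): demo overlapped-by snapshot ✓
(demo, standup): demo overlapped-by standup ✓
(deploy, handoff): deploy overlapped-by handoff ✓
(lunch, demo): lunch overlapped-by demo ✓
(lunch, onboarding): lunch overlapped-by onboarding ✓
(lunch, retro): lunch overlapped-by retro ✓
(lunch, snapshot): lunch overlapped-by snapshot ✓
(lunch, standup): lunch overlapped-by standup ✓
(onboarding, snapshot): onboarding overlapped-by snapshot ✓
(onboarding, standup): onboarding overlapped-by standup ✓
(reindex, onboarding): reindex overlapped-by onboarding ✓
(reindex, retro): reindex overlapped-by retro ✓
(reindex, snapshot): reindex overlapped-by snapshot ✓
(reindex, triage): reindex overlapped-by triage ✓
(retro, onboarding): retro overlapped-by onboarding ✓
(retro, snapshot): retro overlapped-by snapshot ✓
(retro, standup): retro overlapped-by standup ✓
(snapshot, standup): snapshot overlapped-by standup ✓
(standup, handoff): standup overlapped-by handoff ✓
(triage, standup): triage overlapped-by standup ✓
Count: 21.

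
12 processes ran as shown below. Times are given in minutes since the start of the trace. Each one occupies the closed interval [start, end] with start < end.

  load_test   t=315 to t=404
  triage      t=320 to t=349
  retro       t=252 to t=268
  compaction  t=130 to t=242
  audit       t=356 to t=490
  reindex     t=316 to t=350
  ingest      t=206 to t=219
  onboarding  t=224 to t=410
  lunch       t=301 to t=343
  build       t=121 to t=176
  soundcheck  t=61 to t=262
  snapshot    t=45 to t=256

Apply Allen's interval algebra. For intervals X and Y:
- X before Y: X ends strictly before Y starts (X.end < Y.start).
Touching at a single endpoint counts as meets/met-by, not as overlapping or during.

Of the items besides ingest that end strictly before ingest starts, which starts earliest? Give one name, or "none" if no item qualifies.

Target ingest = [t=206, t=219].
audit [t=356, t=490] → after → excluded.
build [t=121, t=176] → before → candidate.
compaction [t=130, t=242] → contains → excluded.
load_test [t=315, t=404] → after → excluded.
lunch [t=301, t=343] → after → excluded.
onboarding [t=224, t=410] → after → excluded.
reindex [t=316, t=350] → after → excluded.
retro [t=252, t=268] → after → excluded.
snapshot [t=45, t=256] → contains → excluded.
soundcheck [t=61, t=262] → contains → excluded.
triage [t=320, t=349] → after → excluded.
Among candidates, earliest start is t=121 → build.

build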